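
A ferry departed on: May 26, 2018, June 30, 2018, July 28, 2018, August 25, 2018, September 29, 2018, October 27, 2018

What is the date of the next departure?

November 24, 2018

Every date is a Saturday; gaps 35, 28, 28, 35, 28 days.
Each is the last Saturday of its month (at least one falls on the 29th or later, ruling out '4th Saturday').
Last Saturday of November 2018: November 24, 2018.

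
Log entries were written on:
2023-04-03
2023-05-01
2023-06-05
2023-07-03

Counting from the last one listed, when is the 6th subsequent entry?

These are Mondays at 28- or 35-day spacing (28, 35, 28).
The pattern: 1st Monday of the month.
August 2023 — 1st Monday is 2023-08-07.
September 2023 — 1st Monday is 2023-09-04.
October 2023 — 1st Monday is 2023-10-02.
November 2023 — 1st Monday is 2023-11-06.
December 2023 — 1st Monday is 2023-12-04.
January 2024 — 1st Monday is 2024-01-01.

2024-01-01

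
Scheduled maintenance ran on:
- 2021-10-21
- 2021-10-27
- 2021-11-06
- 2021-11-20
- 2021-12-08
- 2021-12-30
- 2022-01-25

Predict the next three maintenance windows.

Gaps: 6, 10, 14, 18, 22, 26 days — each gap is 4 larger than the previous one.
Next gap: 30 days. 2022-01-25 + 30 days = 2022-02-24.
Next gap: 34 days. 2022-02-24 + 34 days = 2022-03-30.
Next gap: 38 days. 2022-03-30 + 38 days = 2022-05-07.

2022-02-24, 2022-03-30, 2022-05-07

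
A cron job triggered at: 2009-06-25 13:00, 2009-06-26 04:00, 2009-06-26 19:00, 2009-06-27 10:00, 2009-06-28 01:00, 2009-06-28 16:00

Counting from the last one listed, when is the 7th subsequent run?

2009-07-03 01:00

Gaps: 15, 15, 15, 15, 15 hours — each event is 15 hours after the previous one.
2009-06-28 16:00 + 15 h = 2009-06-29 07:00.
2009-06-29 07:00 + 15 h = 2009-06-29 22:00.
2009-06-29 22:00 + 15 h = 2009-06-30 13:00.
2009-06-30 13:00 + 15 h = 2009-07-01 04:00.
2009-07-01 04:00 + 15 h = 2009-07-01 19:00.
2009-07-01 19:00 + 15 h = 2009-07-02 10:00.
2009-07-02 10:00 + 15 h = 2009-07-03 01:00.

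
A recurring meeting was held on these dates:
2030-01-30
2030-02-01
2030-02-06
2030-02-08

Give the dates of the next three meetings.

2030-02-13, 2030-02-15, 2030-02-20

Every event lands on a Wednesday or Friday (gaps cycle 2, 5, 2).
So the schedule is: every Wednesday and Friday.
The following Wednesday is 2030-02-13.
The following Friday is 2030-02-15.
The following Wednesday is 2030-02-20.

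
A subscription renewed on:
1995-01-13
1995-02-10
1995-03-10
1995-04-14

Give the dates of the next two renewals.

All dates are Fridays, 28, 28, 35 days apart.
Specifically, the 2nd Friday of each month.
May 1995 — 2nd Friday is 1995-05-12.
2nd Friday of June 1995: 1995-06-09.

1995-05-12, 1995-06-09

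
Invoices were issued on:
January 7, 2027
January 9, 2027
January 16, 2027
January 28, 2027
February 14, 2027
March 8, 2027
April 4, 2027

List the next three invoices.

May 6, 2027; June 12, 2027; July 24, 2027

Intervals are 2, 7, 12, 17, 22, 27 days — an arithmetic progression with common difference 5.
Next gap: 32 days. April 4, 2027 + 32 days = May 6, 2027.
Next gap: 37 days. May 6, 2027 + 37 days = June 12, 2027.
Next gap: 42 days. June 12, 2027 + 42 days = July 24, 2027.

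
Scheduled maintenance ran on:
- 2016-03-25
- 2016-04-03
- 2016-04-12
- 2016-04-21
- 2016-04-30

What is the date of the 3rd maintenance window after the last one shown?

The spacing is 9, 9, 9, 9 days — always 9 days.
2016-04-30 + 9 days = 2016-05-09.
2016-05-09 + 9 days = 2016-05-18.
2016-05-18 + 9 days = 2016-05-27.

2016-05-27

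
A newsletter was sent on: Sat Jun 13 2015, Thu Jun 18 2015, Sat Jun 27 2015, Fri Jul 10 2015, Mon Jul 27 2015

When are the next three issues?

Mon Aug 17 2015, Fri Sep 11 2015, Sat Oct 10 2015

Gaps: 5, 9, 13, 17 days — each gap is 4 larger than the previous one.
Next gap: 21 days. Mon Jul 27 2015 + 21 days = Mon Aug 17 2015.
Next gap: 25 days. Mon Aug 17 2015 + 25 days = Fri Sep 11 2015.
Next gap: 29 days. Fri Sep 11 2015 + 29 days = Sat Oct 10 2015.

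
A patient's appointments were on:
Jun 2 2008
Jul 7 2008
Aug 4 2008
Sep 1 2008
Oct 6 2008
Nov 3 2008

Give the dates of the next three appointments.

Gaps: 35, 28, 28, 35, 28 days — a mix of 28 and 35. Every date is a Monday.
Each is the 1st Monday of its month.
1st Monday of December 2008: Dec 1 2008.
January 2009 — 1st Monday is Jan 5 2009.
February 2009 — 1st Monday is Feb 2 2009.

Dec 1 2008, Jan 5 2009, Feb 2 2009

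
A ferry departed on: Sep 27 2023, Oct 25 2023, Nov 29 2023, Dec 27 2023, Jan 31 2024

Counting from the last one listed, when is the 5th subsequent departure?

Jun 26 2024

All Wednesdays; the gaps (28, 35, 28, 35) vary with month length.
This is the last Wednesday of each month.
Last Wednesday of February 2024: Feb 28 2024.
Last Wednesday of March 2024: Mar 27 2024.
Last Wednesday of April 2024: Apr 24 2024.
Last Wednesday of May 2024: May 29 2024.
Last Wednesday of June 2024: Jun 26 2024.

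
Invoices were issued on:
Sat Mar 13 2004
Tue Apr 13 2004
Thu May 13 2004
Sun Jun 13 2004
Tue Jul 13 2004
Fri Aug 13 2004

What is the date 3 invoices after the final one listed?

Sat Nov 13 2004

The day-of-month is always 13 (31, 30, 31, 30, 31 days between events).
So this recurs on the 13th of each month.
September 2004: Mon Sep 13 2004.
October 2004: Wed Oct 13 2004.
Next: November 2004 → Sat Nov 13 2004.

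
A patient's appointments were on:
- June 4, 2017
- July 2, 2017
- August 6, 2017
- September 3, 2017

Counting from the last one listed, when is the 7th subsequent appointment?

These are Sundays at 28- or 35-day spacing (28, 35, 28).
The pattern: 1st Sunday of the month.
October 2017 — 1st Sunday is October 1, 2017.
1st Sunday of November 2017: November 5, 2017.
December 2017 — 1st Sunday is December 3, 2017.
1st Sunday of January 2018: January 7, 2018.
February 2018 — 1st Sunday is February 4, 2018.
1st Sunday of March 2018: March 4, 2018.
1st Sunday of April 2018: April 1, 2018.

April 1, 2018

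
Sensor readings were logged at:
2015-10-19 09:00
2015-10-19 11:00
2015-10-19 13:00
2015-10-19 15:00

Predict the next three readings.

The interval is a steady 2 hours (2, 2, 2).
2015-10-19 15:00 + 2 h = 2015-10-19 17:00.
2015-10-19 17:00 + 2 h = 2015-10-19 19:00.
2015-10-19 19:00 + 2 h = 2015-10-19 21:00.

2015-10-19 17:00, 2015-10-19 19:00, 2015-10-19 21:00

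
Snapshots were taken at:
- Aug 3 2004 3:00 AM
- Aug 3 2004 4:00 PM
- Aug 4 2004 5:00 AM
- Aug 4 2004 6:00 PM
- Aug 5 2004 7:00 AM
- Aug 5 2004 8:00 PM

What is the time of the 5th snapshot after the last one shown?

Spacing: 13, 13, 13, 13, 13 h — constant 13 h.
Aug 5 2004 8:00 PM + 13 h = Aug 6 2004 9:00 AM.
Aug 6 2004 9:00 AM + 13 h = Aug 6 2004 10:00 PM.
Aug 6 2004 10:00 PM + 13 h = Aug 7 2004 11:00 AM.
Aug 7 2004 11:00 AM + 13 h = Aug 8 2004 12:00 AM.
Aug 8 2004 12:00 AM + 13 h = Aug 8 2004 1:00 PM.

Aug 8 2004 1:00 PM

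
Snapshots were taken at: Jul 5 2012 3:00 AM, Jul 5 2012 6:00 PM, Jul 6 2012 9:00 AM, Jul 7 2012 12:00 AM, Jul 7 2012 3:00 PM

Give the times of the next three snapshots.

Jul 8 2012 6:00 AM, Jul 8 2012 9:00 PM, Jul 9 2012 12:00 PM

Spacing: 15, 15, 15, 15 h — constant 15 h.
Jul 7 2012 3:00 PM + 15 h = Jul 8 2012 6:00 AM.
Jul 8 2012 6:00 AM + 15 h = Jul 8 2012 9:00 PM.
Jul 8 2012 9:00 PM + 15 h = Jul 9 2012 12:00 PM.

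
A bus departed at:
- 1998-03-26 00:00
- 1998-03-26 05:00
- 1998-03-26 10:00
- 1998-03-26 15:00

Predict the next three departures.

1998-03-26 20:00, 1998-03-27 01:00, 1998-03-27 06:00

Spacing: 5, 5, 5 h — constant 5 h.
1998-03-26 15:00 + 5 h = 1998-03-26 20:00.
1998-03-26 20:00 + 5 h = 1998-03-27 01:00.
1998-03-27 01:00 + 5 h = 1998-03-27 06:00.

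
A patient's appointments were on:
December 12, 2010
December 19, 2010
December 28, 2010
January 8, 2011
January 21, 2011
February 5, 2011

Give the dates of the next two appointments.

Gaps: 7, 9, 11, 13, 15 days — each gap is 2 larger than the previous one.
Next gap: 17 days. February 5, 2011 + 17 days = February 22, 2011.
Next gap: 19 days. February 22, 2011 + 19 days = March 13, 2011.

February 22, 2011; March 13, 2011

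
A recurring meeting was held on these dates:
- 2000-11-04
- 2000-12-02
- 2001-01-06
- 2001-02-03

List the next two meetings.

2001-03-03, 2001-04-07

These are Saturdays at 28- or 35-day spacing (28, 35, 28).
The pattern: 1st Saturday of the month.
1st Saturday of March 2001: 2001-03-03.
April 2001 — 1st Saturday is 2001-04-07.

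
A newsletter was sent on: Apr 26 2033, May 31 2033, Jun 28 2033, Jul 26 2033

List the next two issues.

All Tuesdays; the gaps (35, 28, 28) vary with month length.
This is the last Tuesday of each month.
August 2033 ends with Tuesday Aug 30 2033.
Last Tuesday of September 2033: Sep 27 2033.

Aug 30 2033, Sep 27 2033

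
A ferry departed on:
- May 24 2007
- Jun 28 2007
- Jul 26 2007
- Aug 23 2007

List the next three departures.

Sep 27 2007, Oct 25 2007, Nov 22 2007

These are Thursdays at 28- or 35-day spacing (35, 28, 28).
The pattern: 4th Thursday of the month.
September 2007 — 4th Thursday is Sep 27 2007.
October 2007 — 4th Thursday is Oct 25 2007.
November 2007 — 4th Thursday is Nov 22 2007.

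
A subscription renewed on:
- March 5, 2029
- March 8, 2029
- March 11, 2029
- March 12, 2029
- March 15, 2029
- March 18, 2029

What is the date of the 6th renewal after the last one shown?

April 1, 2029

Gaps: 3, 3, 1, 3, 3 days — not constant, but cyclic with period 3.
The events fall on every Monday, Thursday and Sunday.
The following Monday is March 19, 2029.
The following Thursday is March 22, 2029.
The following Sunday is March 25, 2029.
The following Monday is March 26, 2029.
Next Thursday: March 29, 2029.
The following Sunday is April 1, 2029.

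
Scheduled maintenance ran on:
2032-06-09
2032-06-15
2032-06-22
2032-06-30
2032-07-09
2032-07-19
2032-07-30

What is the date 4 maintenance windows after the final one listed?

2032-09-22

Gaps: 6, 7, 8, 9, 10, 11 days — each gap is 1 larger than the previous one.
Next gap: 12 days. 2032-07-30 + 12 days = 2032-08-11.
Next gap: 13 days. 2032-08-11 + 13 days = 2032-08-24.
Next gap: 14 days. 2032-08-24 + 14 days = 2032-09-07.
Next gap: 15 days. 2032-09-07 + 15 days = 2032-09-22.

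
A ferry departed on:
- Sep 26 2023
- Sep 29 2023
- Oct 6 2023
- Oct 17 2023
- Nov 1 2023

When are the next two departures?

Intervals are 3, 7, 11, 15 days — an arithmetic progression with common difference 4.
Next gap: 19 days. Nov 1 2023 + 19 days = Nov 20 2023.
Next gap: 23 days. Nov 20 2023 + 23 days = Dec 13 2023.

Nov 20 2023, Dec 13 2023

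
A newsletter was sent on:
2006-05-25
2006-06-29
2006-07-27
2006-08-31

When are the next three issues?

2006-09-28, 2006-10-26, 2006-11-30

These are Thursdays with 35, 28, 35-day gaps.
Each is the final Thursday of its month — 2006-06-29 is past the 28th, so '4th Thursday' doesn't fit.
September 2006 ends with Thursday 2006-09-28.
October 2006 ends with Thursday 2006-10-26.
Last Thursday of November 2006: 2006-11-30.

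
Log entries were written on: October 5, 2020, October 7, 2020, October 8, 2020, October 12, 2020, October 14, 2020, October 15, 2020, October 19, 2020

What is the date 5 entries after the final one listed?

October 29, 2020

Gaps: 2, 1, 4, 2, 1, 4 days — not constant, but cyclic with period 3.
The events fall on every Monday, Wednesday and Thursday.
The following Wednesday is October 21, 2020.
Next Thursday: October 22, 2020.
Next Monday: October 26, 2020.
Next Wednesday: October 28, 2020.
The following Thursday is October 29, 2020.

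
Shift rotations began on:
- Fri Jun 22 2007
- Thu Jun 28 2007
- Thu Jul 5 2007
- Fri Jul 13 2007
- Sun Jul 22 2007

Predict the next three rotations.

Intervals are 6, 7, 8, 9 days — an arithmetic progression with common difference 1.
Next gap: 10 days. Sun Jul 22 2007 + 10 days = Wed Aug 1 2007.
Next gap: 11 days. Wed Aug 1 2007 + 11 days = Sun Aug 12 2007.
Next gap: 12 days. Sun Aug 12 2007 + 12 days = Fri Aug 24 2007.

Wed Aug 1 2007, Sun Aug 12 2007, Fri Aug 24 2007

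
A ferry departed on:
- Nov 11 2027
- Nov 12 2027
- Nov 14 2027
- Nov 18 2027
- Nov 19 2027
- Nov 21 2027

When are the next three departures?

Nov 25 2027, Nov 26 2027, Nov 28 2027

The gap pattern 1, 2, 4, 1, 2 repeats every 3 events.
These are the Thursdays, Fridays and Sundays of each week.
The following Thursday is Nov 25 2027.
Next Friday: Nov 26 2027.
Next Sunday: Nov 28 2027.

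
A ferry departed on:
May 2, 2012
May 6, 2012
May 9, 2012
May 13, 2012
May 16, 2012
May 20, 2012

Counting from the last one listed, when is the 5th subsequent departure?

Gaps: 4, 3, 4, 3, 4 days — not constant, but cyclic with period 2.
The events fall on every Wednesday and Sunday.
Next Wednesday: May 23, 2012.
The following Sunday is May 27, 2012.
The following Wednesday is May 30, 2012.
The following Sunday is June 3, 2012.
The following Wednesday is June 6, 2012.

June 6, 2012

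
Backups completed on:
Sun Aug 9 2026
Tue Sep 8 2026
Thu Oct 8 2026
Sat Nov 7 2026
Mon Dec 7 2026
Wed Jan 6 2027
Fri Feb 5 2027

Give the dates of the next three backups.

Sun Mar 7 2027, Tue Apr 6 2027, Thu May 6 2027

The spacing is 30, 30, 30, 30, 30, 30 days — always 30 days.
Fri Feb 5 2027 + 30 days = Sun Mar 7 2027.
Sun Mar 7 2027 + 30 days = Tue Apr 6 2027.
Tue Apr 6 2027 + 30 days = Thu May 6 2027.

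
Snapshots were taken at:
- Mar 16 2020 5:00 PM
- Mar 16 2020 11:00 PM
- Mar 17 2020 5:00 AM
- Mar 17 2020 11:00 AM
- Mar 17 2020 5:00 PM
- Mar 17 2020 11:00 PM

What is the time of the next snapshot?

Gaps: 6, 6, 6, 6, 6 hours — each event is 6 hours after the previous one.
Mar 17 2020 11:00 PM + 6 h = Mar 18 2020 5:00 AM.

Mar 18 2020 5:00 AM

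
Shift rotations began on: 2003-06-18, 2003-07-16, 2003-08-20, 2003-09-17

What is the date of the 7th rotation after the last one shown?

All dates are Wednesdays, 28, 35, 28 days apart.
Specifically, the 3rd Wednesday of each month.
October 2003 — 3rd Wednesday is 2003-10-15.
November 2003 — 3rd Wednesday is 2003-11-19.
December 2003 — 3rd Wednesday is 2003-12-17.
3rd Wednesday of January 2004: 2004-01-21.
February 2004 — 3rd Wednesday is 2004-02-18.
3rd Wednesday of March 2004: 2004-03-17.
3rd Wednesday of April 2004: 2004-04-21.

2004-04-21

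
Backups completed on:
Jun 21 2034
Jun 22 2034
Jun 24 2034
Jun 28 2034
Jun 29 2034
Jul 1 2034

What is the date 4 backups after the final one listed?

Jul 12 2034

Every event lands on a Wednesday or Thursday or Saturday (gaps cycle 1, 2, 4, 1, 2).
So the schedule is: every Wednesday, Thursday and Saturday.
Next Wednesday: Jul 5 2034.
The following Thursday is Jul 6 2034.
Next Saturday: Jul 8 2034.
The following Wednesday is Jul 12 2034.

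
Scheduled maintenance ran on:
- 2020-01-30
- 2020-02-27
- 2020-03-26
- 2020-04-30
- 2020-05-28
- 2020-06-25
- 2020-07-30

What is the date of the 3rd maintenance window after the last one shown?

2020-10-29

Every date is a Thursday; gaps 28, 28, 35, 28, 28, 35 days.
Each is the last Thursday of its month (at least one falls on the 29th or later, ruling out '4th Thursday').
August 2020 ends with Thursday 2020-08-27.
Last Thursday of September 2020: 2020-09-24.
Last Thursday of October 2020: 2020-10-29.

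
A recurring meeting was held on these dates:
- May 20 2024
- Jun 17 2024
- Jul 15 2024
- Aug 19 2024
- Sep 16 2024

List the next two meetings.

All dates are Mondays, 28, 28, 35, 28 days apart.
Specifically, the 3rd Monday of each month.
October 2024 — 3rd Monday is Oct 21 2024.
3rd Monday of November 2024: Nov 18 2024.

Oct 21 2024, Nov 18 2024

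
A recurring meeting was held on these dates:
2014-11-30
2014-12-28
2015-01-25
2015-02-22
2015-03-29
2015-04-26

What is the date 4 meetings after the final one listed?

These are Sundays with 28, 28, 28, 35, 28-day gaps.
Each is the final Sunday of its month — 2014-11-30 is past the 28th, so '4th Sunday' doesn't fit.
May 2015 ends with Sunday 2015-05-31.
Last Sunday of June 2015: 2015-06-28.
Last Sunday of July 2015: 2015-07-26.
Last Sunday of August 2015: 2015-08-30.

2015-08-30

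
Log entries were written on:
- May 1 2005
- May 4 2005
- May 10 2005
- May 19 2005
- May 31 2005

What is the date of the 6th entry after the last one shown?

Intervals are 3, 6, 9, 12 days — an arithmetic progression with common difference 3.
Next gap: 15 days. May 31 2005 + 15 days = Jun 15 2005.
Next gap: 18 days. Jun 15 2005 + 18 days = Jul 3 2005.
Next gap: 21 days. Jul 3 2005 + 21 days = Jul 24 2005.
Next gap: 24 days. Jul 24 2005 + 24 days = Aug 17 2005.
Next gap: 27 days. Aug 17 2005 + 27 days = Sep 13 2005.
Next gap: 30 days. Sep 13 2005 + 30 days = Oct 13 2005.

Oct 13 2005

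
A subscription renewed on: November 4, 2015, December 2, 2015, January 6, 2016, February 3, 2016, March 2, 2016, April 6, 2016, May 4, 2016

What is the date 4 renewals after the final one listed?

September 7, 2016

All dates are Wednesdays, 28, 35, 28, 28, 35, 28 days apart.
Specifically, the 1st Wednesday of each month.
June 2016 — 1st Wednesday is June 1, 2016.
1st Wednesday of July 2016: July 6, 2016.
1st Wednesday of August 2016: August 3, 2016.
September 2016 — 1st Wednesday is September 7, 2016.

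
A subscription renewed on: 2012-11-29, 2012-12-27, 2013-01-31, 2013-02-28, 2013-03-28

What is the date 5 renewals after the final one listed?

Every date is a Thursday; gaps 28, 35, 28, 28 days.
Each is the last Thursday of its month (at least one falls on the 29th or later, ruling out '4th Thursday').
April 2013 ends with Thursday 2013-04-25.
Last Thursday of May 2013: 2013-05-30.
Last Thursday of June 2013: 2013-06-27.
Last Thursday of July 2013: 2013-07-25.
August 2013 ends with Thursday 2013-08-29.

2013-08-29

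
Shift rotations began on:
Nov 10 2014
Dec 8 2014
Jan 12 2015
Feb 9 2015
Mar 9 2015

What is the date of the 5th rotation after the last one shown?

All dates are Mondays, 28, 35, 28, 28 days apart.
Specifically, the 2nd Monday of each month.
2nd Monday of April 2015: Apr 13 2015.
2nd Monday of May 2015: May 11 2015.
June 2015 — 2nd Monday is Jun 8 2015.
July 2015 — 2nd Monday is Jul 13 2015.
2nd Monday of August 2015: Aug 10 2015.

Aug 10 2015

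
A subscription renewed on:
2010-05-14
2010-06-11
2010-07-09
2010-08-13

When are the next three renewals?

These are Fridays at 28- or 35-day spacing (28, 28, 35).
The pattern: 2nd Friday of the month.
September 2010 — 2nd Friday is 2010-09-10.
2nd Friday of October 2010: 2010-10-08.
2nd Friday of November 2010: 2010-11-12.

2010-09-10, 2010-10-08, 2010-11-12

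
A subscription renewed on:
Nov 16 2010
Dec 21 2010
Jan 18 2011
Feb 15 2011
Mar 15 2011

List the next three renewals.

Apr 19 2011, May 17 2011, Jun 21 2011

Gaps: 35, 28, 28, 28 days — a mix of 28 and 35. Every date is a Tuesday.
Each is the 3rd Tuesday of its month.
3rd Tuesday of April 2011: Apr 19 2011.
3rd Tuesday of May 2011: May 17 2011.
3rd Tuesday of June 2011: Jun 21 2011.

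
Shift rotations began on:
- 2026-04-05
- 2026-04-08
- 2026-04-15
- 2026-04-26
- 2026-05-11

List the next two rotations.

2026-05-30, 2026-06-22

Gaps: 3, 7, 11, 15 days — each gap is 4 larger than the previous one.
Next gap: 19 days. 2026-05-11 + 19 days = 2026-05-30.
Next gap: 23 days. 2026-05-30 + 23 days = 2026-06-22.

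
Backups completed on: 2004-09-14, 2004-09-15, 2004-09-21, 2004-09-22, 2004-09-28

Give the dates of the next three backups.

2004-09-29, 2004-10-05, 2004-10-06

The gap pattern 1, 6, 1, 6 repeats every 2 events.
These are the Tuesdays and Wednesdays of each week.
Next Wednesday: 2004-09-29.
Next Tuesday: 2004-10-05.
Next Wednesday: 2004-10-06.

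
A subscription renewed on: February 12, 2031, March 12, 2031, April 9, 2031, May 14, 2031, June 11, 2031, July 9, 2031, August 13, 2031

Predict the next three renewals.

These are Wednesdays at 28- or 35-day spacing (28, 28, 35, 28, 28, 35).
The pattern: 2nd Wednesday of the month.
2nd Wednesday of September 2031: September 10, 2031.
October 2031 — 2nd Wednesday is October 8, 2031.
2nd Wednesday of November 2031: November 12, 2031.

September 10, 2031; October 8, 2031; November 12, 2031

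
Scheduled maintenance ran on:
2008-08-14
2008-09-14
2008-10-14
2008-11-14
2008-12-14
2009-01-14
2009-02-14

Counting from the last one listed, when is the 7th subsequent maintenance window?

2009-09-14

The day-of-month is always 14 (31, 30, 31, 30, 31, 31 days between events).
So this recurs on the 14th of each month.
Next: March 2009 → 2009-03-14.
Next: April 2009 → 2009-04-14.
May 2009: 2009-05-14.
Next: June 2009 → 2009-06-14.
July 2009: 2009-07-14.
Next: August 2009 → 2009-08-14.
September 2009: 2009-09-14.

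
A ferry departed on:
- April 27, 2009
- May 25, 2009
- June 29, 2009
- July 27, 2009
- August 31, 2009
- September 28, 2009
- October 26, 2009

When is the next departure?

November 30, 2009

Every date is a Monday; gaps 28, 35, 28, 35, 28, 28 days.
Each is the last Monday of its month (at least one falls on the 29th or later, ruling out '4th Monday').
Last Monday of November 2009: November 30, 2009.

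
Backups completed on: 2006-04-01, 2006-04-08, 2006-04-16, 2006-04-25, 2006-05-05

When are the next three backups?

2006-05-16, 2006-05-28, 2006-06-10

The spacing grows by 1 each time: 7, 8, 9, 10 days.
Next gap: 11 days. 2006-05-05 + 11 days = 2006-05-16.
Next gap: 12 days. 2006-05-16 + 12 days = 2006-05-28.
Next gap: 13 days. 2006-05-28 + 13 days = 2006-06-10.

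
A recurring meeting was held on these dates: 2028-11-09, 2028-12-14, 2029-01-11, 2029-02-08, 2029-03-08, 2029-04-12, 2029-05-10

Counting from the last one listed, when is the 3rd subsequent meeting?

2029-08-09

Gaps: 35, 28, 28, 28, 35, 28 days — a mix of 28 and 35. Every date is a Thursday.
Each is the 2nd Thursday of its month.
2nd Thursday of June 2029: 2029-06-14.
2nd Thursday of July 2029: 2029-07-12.
2nd Thursday of August 2029: 2029-08-09.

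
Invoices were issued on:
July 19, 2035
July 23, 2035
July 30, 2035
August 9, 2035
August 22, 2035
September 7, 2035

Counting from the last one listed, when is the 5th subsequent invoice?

Intervals are 4, 7, 10, 13, 16 days — an arithmetic progression with common difference 3.
Next gap: 19 days. September 7, 2035 + 19 days = September 26, 2035.
Next gap: 22 days. September 26, 2035 + 22 days = October 18, 2035.
Next gap: 25 days. October 18, 2035 + 25 days = November 12, 2035.
Next gap: 28 days. November 12, 2035 + 28 days = December 10, 2035.
Next gap: 31 days. December 10, 2035 + 31 days = January 10, 2036.

January 10, 2036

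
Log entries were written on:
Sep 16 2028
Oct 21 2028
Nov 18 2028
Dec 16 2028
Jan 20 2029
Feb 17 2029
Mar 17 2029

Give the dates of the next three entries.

Apr 21 2029, May 19 2029, Jun 16 2029

All dates are Saturdays, 35, 28, 28, 35, 28, 28 days apart.
Specifically, the 3rd Saturday of each month.
April 2029 — 3rd Saturday is Apr 21 2029.
3rd Saturday of May 2029: May 19 2029.
3rd Saturday of June 2029: Jun 16 2029.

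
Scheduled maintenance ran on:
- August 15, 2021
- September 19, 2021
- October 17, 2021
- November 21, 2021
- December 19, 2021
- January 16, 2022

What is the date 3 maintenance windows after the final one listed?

April 17, 2022

These are Sundays at 28- or 35-day spacing (35, 28, 35, 28, 28).
The pattern: 3rd Sunday of the month.
February 2022 — 3rd Sunday is February 20, 2022.
3rd Sunday of March 2022: March 20, 2022.
3rd Sunday of April 2022: April 17, 2022.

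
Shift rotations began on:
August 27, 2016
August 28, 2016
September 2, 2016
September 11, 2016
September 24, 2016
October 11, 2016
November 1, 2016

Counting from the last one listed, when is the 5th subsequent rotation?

Gaps: 1, 5, 9, 13, 17, 21 days — each gap is 4 larger than the previous one.
Next gap: 25 days. November 1, 2016 + 25 days = November 26, 2016.
Next gap: 29 days. November 26, 2016 + 29 days = December 25, 2016.
Next gap: 33 days. December 25, 2016 + 33 days = January 27, 2017.
Next gap: 37 days. January 27, 2017 + 37 days = March 5, 2017.
Next gap: 41 days. March 5, 2017 + 41 days = April 15, 2017.

April 15, 2017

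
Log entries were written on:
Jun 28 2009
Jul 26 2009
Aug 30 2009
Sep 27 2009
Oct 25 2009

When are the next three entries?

Nov 29 2009, Dec 27 2009, Jan 31 2010

These are Sundays with 28, 35, 28, 28-day gaps.
Each is the final Sunday of its month — Aug 30 2009 is past the 28th, so '4th Sunday' doesn't fit.
Last Sunday of November 2009: Nov 29 2009.
December 2009 ends with Sunday Dec 27 2009.
January 2010 ends with Sunday Jan 31 2010.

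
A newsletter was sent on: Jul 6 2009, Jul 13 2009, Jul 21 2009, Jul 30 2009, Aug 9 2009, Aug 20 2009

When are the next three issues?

Sep 1 2009, Sep 14 2009, Sep 28 2009

The spacing grows by 1 each time: 7, 8, 9, 10, 11 days.
Next gap: 12 days. Aug 20 2009 + 12 days = Sep 1 2009.
Next gap: 13 days. Sep 1 2009 + 13 days = Sep 14 2009.
Next gap: 14 days. Sep 14 2009 + 14 days = Sep 28 2009.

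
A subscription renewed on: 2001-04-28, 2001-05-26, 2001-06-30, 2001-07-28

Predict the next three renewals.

2001-08-25, 2001-09-29, 2001-10-27

These are Saturdays with 28, 35, 28-day gaps.
Each is the final Saturday of its month — 2001-06-30 is past the 28th, so '4th Saturday' doesn't fit.
August 2001 ends with Saturday 2001-08-25.
September 2001 ends with Saturday 2001-09-29.
Last Saturday of October 2001: 2001-10-27.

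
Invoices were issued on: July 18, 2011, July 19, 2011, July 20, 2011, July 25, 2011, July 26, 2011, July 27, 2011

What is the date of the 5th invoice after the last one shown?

Gaps: 1, 1, 5, 1, 1 days — not constant, but cyclic with period 3.
The events fall on every Monday, Tuesday and Wednesday.
Next Monday: August 1, 2011.
Next Tuesday: August 2, 2011.
Next Wednesday: August 3, 2011.
The following Monday is August 8, 2011.
Next Tuesday: August 9, 2011.

August 9, 2011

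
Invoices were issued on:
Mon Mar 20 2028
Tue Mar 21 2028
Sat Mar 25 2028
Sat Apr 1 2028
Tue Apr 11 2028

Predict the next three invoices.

The spacing grows by 3 each time: 1, 4, 7, 10 days.
Next gap: 13 days. Tue Apr 11 2028 + 13 days = Mon Apr 24 2028.
Next gap: 16 days. Mon Apr 24 2028 + 16 days = Wed May 10 2028.
Next gap: 19 days. Wed May 10 2028 + 19 days = Mon May 29 2028.

Mon Apr 24 2028, Wed May 10 2028, Mon May 29 2028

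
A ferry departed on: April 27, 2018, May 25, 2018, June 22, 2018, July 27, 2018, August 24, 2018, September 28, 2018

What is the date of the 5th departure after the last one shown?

These are Fridays at 28- or 35-day spacing (28, 28, 35, 28, 35).
The pattern: 4th Friday of the month.
October 2018 — 4th Friday is October 26, 2018.
4th Friday of November 2018: November 23, 2018.
December 2018 — 4th Friday is December 28, 2018.
January 2019 — 4th Friday is January 25, 2019.
4th Friday of February 2019: February 22, 2019.

February 22, 2019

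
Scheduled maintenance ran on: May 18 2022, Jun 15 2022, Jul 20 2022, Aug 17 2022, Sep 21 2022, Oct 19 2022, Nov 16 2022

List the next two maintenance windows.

Gaps: 28, 35, 28, 35, 28, 28 days — a mix of 28 and 35. Every date is a Wednesday.
Each is the 3rd Wednesday of its month.
3rd Wednesday of December 2022: Dec 21 2022.
3rd Wednesday of January 2023: Jan 18 2023.

Dec 21 2022, Jan 18 2023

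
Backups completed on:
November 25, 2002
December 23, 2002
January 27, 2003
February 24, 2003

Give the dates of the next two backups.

All dates are Mondays, 28, 35, 28 days apart.
Specifically, the 4th Monday of each month.
4th Monday of March 2003: March 24, 2003.
April 2003 — 4th Monday is April 28, 2003.

March 24, 2003; April 28, 2003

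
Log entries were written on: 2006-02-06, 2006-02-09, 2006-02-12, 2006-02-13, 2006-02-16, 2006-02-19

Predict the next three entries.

Gaps: 3, 3, 1, 3, 3 days — not constant, but cyclic with period 3.
The events fall on every Monday, Thursday and Sunday.
The following Monday is 2006-02-20.
Next Thursday: 2006-02-23.
Next Sunday: 2006-02-26.

2006-02-20, 2006-02-23, 2006-02-26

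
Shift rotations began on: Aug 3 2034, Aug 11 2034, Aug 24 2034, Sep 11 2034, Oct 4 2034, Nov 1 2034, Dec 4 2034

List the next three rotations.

Jan 11 2035, Feb 23 2035, Apr 12 2035

Gaps: 8, 13, 18, 23, 28, 33 days — each gap is 5 larger than the previous one.
Next gap: 38 days. Dec 4 2034 + 38 days = Jan 11 2035.
Next gap: 43 days. Jan 11 2035 + 43 days = Feb 23 2035.
Next gap: 48 days. Feb 23 2035 + 48 days = Apr 12 2035.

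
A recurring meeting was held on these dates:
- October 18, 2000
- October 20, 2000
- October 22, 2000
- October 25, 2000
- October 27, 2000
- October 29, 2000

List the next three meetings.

November 1, 2000; November 3, 2000; November 5, 2000

Gaps: 2, 2, 3, 2, 2 days — not constant, but cyclic with period 3.
The events fall on every Wednesday, Friday and Sunday.
The following Wednesday is November 1, 2000.
Next Friday: November 3, 2000.
The following Sunday is November 5, 2000.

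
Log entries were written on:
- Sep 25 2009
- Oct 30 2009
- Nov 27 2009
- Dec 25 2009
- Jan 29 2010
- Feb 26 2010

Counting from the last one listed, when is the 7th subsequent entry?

Every date is a Friday; gaps 35, 28, 28, 35, 28 days.
Each is the last Friday of its month (at least one falls on the 29th or later, ruling out '4th Friday').
March 2010 ends with Friday Mar 26 2010.
April 2010 ends with Friday Apr 30 2010.
Last Friday of May 2010: May 28 2010.
June 2010 ends with Friday Jun 25 2010.
July 2010 ends with Friday Jul 30 2010.
August 2010 ends with Friday Aug 27 2010.
September 2010 ends with Friday Sep 24 2010.

Sep 24 2010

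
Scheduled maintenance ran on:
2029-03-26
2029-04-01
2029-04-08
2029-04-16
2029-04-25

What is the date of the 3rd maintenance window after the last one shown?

2029-05-28

Intervals are 6, 7, 8, 9 days — an arithmetic progression with common difference 1.
Next gap: 10 days. 2029-04-25 + 10 days = 2029-05-05.
Next gap: 11 days. 2029-05-05 + 11 days = 2029-05-16.
Next gap: 12 days. 2029-05-16 + 12 days = 2029-05-28.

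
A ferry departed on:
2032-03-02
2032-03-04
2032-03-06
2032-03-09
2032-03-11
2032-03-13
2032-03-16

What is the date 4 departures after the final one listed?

2032-03-25

Gaps: 2, 2, 3, 2, 2, 3 days — not constant, but cyclic with period 3.
The events fall on every Tuesday, Thursday and Saturday.
The following Thursday is 2032-03-18.
The following Saturday is 2032-03-20.
Next Tuesday: 2032-03-23.
The following Thursday is 2032-03-25.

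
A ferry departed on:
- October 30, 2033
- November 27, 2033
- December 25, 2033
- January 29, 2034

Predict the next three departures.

All Sundays; the gaps (28, 28, 35) vary with month length.
This is the last Sunday of each month.
Last Sunday of February 2034: February 26, 2034.
Last Sunday of March 2034: March 26, 2034.
Last Sunday of April 2034: April 30, 2034.

February 26, 2034; March 26, 2034; April 30, 2034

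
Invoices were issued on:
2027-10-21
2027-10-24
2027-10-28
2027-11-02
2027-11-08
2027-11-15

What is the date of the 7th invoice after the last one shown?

2028-01-31

The spacing grows by 1 each time: 3, 4, 5, 6, 7 days.
Next gap: 8 days. 2027-11-15 + 8 days = 2027-11-23.
Next gap: 9 days. 2027-11-23 + 9 days = 2027-12-02.
Next gap: 10 days. 2027-12-02 + 10 days = 2027-12-12.
Next gap: 11 days. 2027-12-12 + 11 days = 2027-12-23.
Next gap: 12 days. 2027-12-23 + 12 days = 2028-01-04.
Next gap: 13 days. 2028-01-04 + 13 days = 2028-01-17.
Next gap: 14 days. 2028-01-17 + 14 days = 2028-01-31.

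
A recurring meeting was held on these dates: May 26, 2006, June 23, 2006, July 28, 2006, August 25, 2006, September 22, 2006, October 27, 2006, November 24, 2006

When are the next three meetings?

All dates are Fridays, 28, 35, 28, 28, 35, 28 days apart.
Specifically, the 4th Friday of each month.
4th Friday of December 2006: December 22, 2006.
4th Friday of January 2007: January 26, 2007.
February 2007 — 4th Friday is February 23, 2007.

December 22, 2006; January 26, 2007; February 23, 2007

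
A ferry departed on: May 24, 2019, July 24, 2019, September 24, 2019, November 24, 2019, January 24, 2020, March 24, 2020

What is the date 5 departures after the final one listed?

January 24, 2021

Gaps: 61, 62, 61, 61, 60 days — not constant. Every event is on the 24th of the month.
Pattern: the 24th of every 2 months.
May 2020: May 24, 2020.
July 2020: July 24, 2020.
September 2020: September 24, 2020.
November 2020: November 24, 2020.
Next: January 2021 → January 24, 2021.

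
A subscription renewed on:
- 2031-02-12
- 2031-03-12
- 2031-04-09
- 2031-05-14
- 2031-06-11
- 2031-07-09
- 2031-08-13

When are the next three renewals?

All dates are Wednesdays, 28, 28, 35, 28, 28, 35 days apart.
Specifically, the 2nd Wednesday of each month.
September 2031 — 2nd Wednesday is 2031-09-10.
2nd Wednesday of October 2031: 2031-10-08.
2nd Wednesday of November 2031: 2031-11-12.

2031-09-10, 2031-10-08, 2031-11-12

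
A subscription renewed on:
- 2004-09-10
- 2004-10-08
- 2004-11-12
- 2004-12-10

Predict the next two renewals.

2005-01-14, 2005-02-11

These are Fridays at 28- or 35-day spacing (28, 35, 28).
The pattern: 2nd Friday of the month.
January 2005 — 2nd Friday is 2005-01-14.
2nd Friday of February 2005: 2005-02-11.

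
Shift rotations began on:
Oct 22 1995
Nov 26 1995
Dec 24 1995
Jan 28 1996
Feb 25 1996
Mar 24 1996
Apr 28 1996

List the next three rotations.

May 26 1996, Jun 23 1996, Jul 28 1996

Gaps: 35, 28, 35, 28, 28, 35 days — a mix of 28 and 35. Every date is a Sunday.
Each is the 4th Sunday of its month.
4th Sunday of May 1996: May 26 1996.
4th Sunday of June 1996: Jun 23 1996.
July 1996 — 4th Sunday is Jul 28 1996.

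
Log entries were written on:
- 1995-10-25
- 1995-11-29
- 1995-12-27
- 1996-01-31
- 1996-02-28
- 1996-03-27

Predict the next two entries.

All Wednesdays; the gaps (35, 28, 35, 28, 28) vary with month length.
This is the last Wednesday of each month.
Last Wednesday of April 1996: 1996-04-24.
Last Wednesday of May 1996: 1996-05-29.

1996-04-24, 1996-05-29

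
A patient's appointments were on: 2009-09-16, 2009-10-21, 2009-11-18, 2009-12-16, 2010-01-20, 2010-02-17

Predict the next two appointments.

These are Wednesdays at 28- or 35-day spacing (35, 28, 28, 35, 28).
The pattern: 3rd Wednesday of the month.
March 2010 — 3rd Wednesday is 2010-03-17.
3rd Wednesday of April 2010: 2010-04-21.

2010-03-17, 2010-04-21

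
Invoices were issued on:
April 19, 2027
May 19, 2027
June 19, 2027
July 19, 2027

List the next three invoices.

August 19, 2027; September 19, 2027; October 19, 2027

Gaps: 30, 31, 30 days — not constant. Every event is on the 19th of the month.
Pattern: the 19th of each month.
August 2027: August 19, 2027.
Next: September 2027 → September 19, 2027.
October 2027: October 19, 2027.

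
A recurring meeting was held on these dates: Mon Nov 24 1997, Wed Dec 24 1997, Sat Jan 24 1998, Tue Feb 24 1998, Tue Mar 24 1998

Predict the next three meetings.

The day-of-month is always 24 (30, 31, 31, 28 days between events).
So this recurs on the 24th of each month.
April 1998: Fri Apr 24 1998.
Next: May 1998 → Sun May 24 1998.
Next: June 1998 → Wed Jun 24 1998.

Fri Apr 24 1998, Sun May 24 1998, Wed Jun 24 1998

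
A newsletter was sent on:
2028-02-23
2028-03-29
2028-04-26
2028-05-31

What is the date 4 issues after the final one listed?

Every date is a Wednesday; gaps 35, 28, 35 days.
Each is the last Wednesday of its month (at least one falls on the 29th or later, ruling out '4th Wednesday').
June 2028 ends with Wednesday 2028-06-28.
Last Wednesday of July 2028: 2028-07-26.
August 2028 ends with Wednesday 2028-08-30.
September 2028 ends with Wednesday 2028-09-27.

2028-09-27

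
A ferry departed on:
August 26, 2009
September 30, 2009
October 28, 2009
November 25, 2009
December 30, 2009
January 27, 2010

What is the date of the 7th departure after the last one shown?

All Wednesdays; the gaps (35, 28, 28, 35, 28) vary with month length.
This is the last Wednesday of each month.
February 2010 ends with Wednesday February 24, 2010.
Last Wednesday of March 2010: March 31, 2010.
April 2010 ends with Wednesday April 28, 2010.
May 2010 ends with Wednesday May 26, 2010.
June 2010 ends with Wednesday June 30, 2010.
July 2010 ends with Wednesday July 28, 2010.
August 2010 ends with Wednesday August 25, 2010.

August 25, 2010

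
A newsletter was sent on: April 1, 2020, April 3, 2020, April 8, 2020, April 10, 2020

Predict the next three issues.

April 15, 2020; April 17, 2020; April 22, 2020

Every event lands on a Wednesday or Friday (gaps cycle 2, 5, 2).
So the schedule is: every Wednesday and Friday.
Next Wednesday: April 15, 2020.
The following Friday is April 17, 2020.
Next Wednesday: April 22, 2020.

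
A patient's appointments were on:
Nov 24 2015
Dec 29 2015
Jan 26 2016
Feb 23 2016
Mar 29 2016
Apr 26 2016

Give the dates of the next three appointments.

May 31 2016, Jun 28 2016, Jul 26 2016

All Tuesdays; the gaps (35, 28, 28, 35, 28) vary with month length.
This is the last Tuesday of each month.
Last Tuesday of May 2016: May 31 2016.
Last Tuesday of June 2016: Jun 28 2016.
Last Tuesday of July 2016: Jul 26 2016.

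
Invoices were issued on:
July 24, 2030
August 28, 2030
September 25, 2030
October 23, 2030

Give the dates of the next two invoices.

All dates are Wednesdays, 35, 28, 28 days apart.
Specifically, the 4th Wednesday of each month.
November 2030 — 4th Wednesday is November 27, 2030.
December 2030 — 4th Wednesday is December 25, 2030.

November 27, 2030; December 25, 2030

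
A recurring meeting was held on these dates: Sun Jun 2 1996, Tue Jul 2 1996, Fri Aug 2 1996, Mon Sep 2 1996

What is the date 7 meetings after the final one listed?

Wed Apr 2 1997

Gaps: 30, 31, 31 days — not constant. Every event is on the 2nd of the month.
Pattern: the 2nd of each month.
Next: October 1996 → Wed Oct 2 1996.
November 1996: Sat Nov 2 1996.
December 1996: Mon Dec 2 1996.
Next: January 1997 → Thu Jan 2 1997.
Next: February 1997 → Sun Feb 2 1997.
March 1997: Sun Mar 2 1997.
April 1997: Wed Apr 2 1997.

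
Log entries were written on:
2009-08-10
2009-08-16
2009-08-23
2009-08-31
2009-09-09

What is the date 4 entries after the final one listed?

2009-10-25

Intervals are 6, 7, 8, 9 days — an arithmetic progression with common difference 1.
Next gap: 10 days. 2009-09-09 + 10 days = 2009-09-19.
Next gap: 11 days. 2009-09-19 + 11 days = 2009-09-30.
Next gap: 12 days. 2009-09-30 + 12 days = 2009-10-12.
Next gap: 13 days. 2009-10-12 + 13 days = 2009-10-25.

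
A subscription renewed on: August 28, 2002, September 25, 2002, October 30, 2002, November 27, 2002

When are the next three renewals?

Every date is a Wednesday; gaps 28, 35, 28 days.
Each is the last Wednesday of its month (at least one falls on the 29th or later, ruling out '4th Wednesday').
December 2002 ends with Wednesday December 25, 2002.
Last Wednesday of January 2003: January 29, 2003.
February 2003 ends with Wednesday February 26, 2003.

December 25, 2002; January 29, 2003; February 26, 2003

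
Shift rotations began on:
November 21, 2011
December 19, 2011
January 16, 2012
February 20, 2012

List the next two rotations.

These are Mondays at 28- or 35-day spacing (28, 28, 35).
The pattern: 3rd Monday of the month.
3rd Monday of March 2012: March 19, 2012.
April 2012 — 3rd Monday is April 16, 2012.

March 19, 2012; April 16, 2012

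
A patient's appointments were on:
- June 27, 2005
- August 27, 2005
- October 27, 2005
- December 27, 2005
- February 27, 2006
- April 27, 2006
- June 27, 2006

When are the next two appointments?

Each date is the 27th; the gaps (61, 61, 61, 62, 59, 61) track the month lengths.
The rule is the 27th of every 2 months.
Next: August 2006 → August 27, 2006.
October 2006: October 27, 2006.

August 27, 2006; October 27, 2006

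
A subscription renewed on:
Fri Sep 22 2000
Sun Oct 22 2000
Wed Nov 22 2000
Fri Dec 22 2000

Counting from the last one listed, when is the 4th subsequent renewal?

The day-of-month is always 22 (30, 31, 30 days between events).
So this recurs on the 22nd of each month.
January 2001: Mon Jan 22 2001.
February 2001: Thu Feb 22 2001.
Next: March 2001 → Thu Mar 22 2001.
Next: April 2001 → Sun Apr 22 2001.

Sun Apr 22 2001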